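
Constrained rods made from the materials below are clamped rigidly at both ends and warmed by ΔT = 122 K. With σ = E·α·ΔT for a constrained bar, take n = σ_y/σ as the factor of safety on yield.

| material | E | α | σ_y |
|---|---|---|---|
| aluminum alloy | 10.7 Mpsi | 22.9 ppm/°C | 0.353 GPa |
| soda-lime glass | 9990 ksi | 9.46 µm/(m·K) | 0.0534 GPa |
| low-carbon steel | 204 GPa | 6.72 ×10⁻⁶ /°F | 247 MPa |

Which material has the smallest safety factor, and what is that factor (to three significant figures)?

soda-lime glass, n = 0.672

In consistent units (E in GPa, α in ×10⁻⁶/K, σ_y in MPa):
  aluminum alloy: E = 73.77, α = 22.9, σ_y = 353.0 → σ = 206 MPa, n = 1.71
  soda-lime glass: E = 68.88, α = 9.46, σ_y = 53.40 → σ = 79.5 MPa, n = 0.672
  low-carbon steel: E = 204.0, α = 12.1, σ_y = 247.0 → σ = 301 MPa, n = 0.820
Soda-lime glass has the lowest safety factor, n = 0.672.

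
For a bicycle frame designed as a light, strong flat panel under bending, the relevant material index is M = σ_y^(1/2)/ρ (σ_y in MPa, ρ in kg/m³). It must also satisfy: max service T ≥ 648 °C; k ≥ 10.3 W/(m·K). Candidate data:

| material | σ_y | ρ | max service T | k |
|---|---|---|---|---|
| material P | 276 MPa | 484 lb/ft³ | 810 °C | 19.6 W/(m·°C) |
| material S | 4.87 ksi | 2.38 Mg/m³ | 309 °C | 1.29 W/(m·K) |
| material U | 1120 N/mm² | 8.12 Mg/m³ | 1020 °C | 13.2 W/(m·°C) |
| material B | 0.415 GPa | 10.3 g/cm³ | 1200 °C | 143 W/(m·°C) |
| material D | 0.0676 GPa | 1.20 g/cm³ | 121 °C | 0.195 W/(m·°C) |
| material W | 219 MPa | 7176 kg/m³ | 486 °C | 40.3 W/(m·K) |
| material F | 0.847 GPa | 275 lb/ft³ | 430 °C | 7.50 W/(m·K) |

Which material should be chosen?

Screen on constraints: max service T ≥ 648 °C; k ≥ 10.3 W/(m·K). Survivors: material P, material U, material B.
Convert each candidate to consistent units, then evaluate M:
  material P: σ_y = 276.0 MPa, ρ = 7753 kg/m³
  material U: σ_y = 1120 MPa, ρ = 8120 kg/m³
  material B: σ_y = 415.0 MPa, ρ = 10300 kg/m³
  material U: M = 4.12×10⁻³
  material P: M = 2.14×10⁻³
  material B: M = 1.98×10⁻³
Material U ranks first.

material U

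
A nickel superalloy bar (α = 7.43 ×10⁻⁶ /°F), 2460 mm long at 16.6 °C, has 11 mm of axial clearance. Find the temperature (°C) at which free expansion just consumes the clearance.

α = 7.43×10⁻⁶/°F × 9/5 = 13.4×10⁻⁶/K.
α·L₀·ΔT = 11.0 mm ⇒ ΔT = 11.0 / (13.4×10⁻⁶ × 2460.0) = 334.3 K.
T = 16.6 + 334.3 = 350.9 °C.

351 °C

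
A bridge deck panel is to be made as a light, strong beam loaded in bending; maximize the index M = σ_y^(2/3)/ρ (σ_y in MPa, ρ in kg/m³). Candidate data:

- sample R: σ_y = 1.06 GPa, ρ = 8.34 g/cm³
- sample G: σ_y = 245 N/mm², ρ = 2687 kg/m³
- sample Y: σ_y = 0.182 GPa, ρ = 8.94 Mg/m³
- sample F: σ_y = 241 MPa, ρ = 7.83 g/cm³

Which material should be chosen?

sample G

Putting every candidate on a common basis:
  sample R: σ_y = 1060 MPa, ρ = 8340 kg/m³
  sample G: σ_y = 245.0 MPa, ρ = 2687 kg/m³
  sample Y: σ_y = 182.0 MPa, ρ = 8940 kg/m³
  sample F: σ_y = 241.0 MPa, ρ = 7830 kg/m³
  sample G: M = 14.6×10⁻³
  sample R: M = 12.5×10⁻³
  sample F: M = 4.95×10⁻³
  sample Y: M = 3.59×10⁻³
The maximum is for sample G.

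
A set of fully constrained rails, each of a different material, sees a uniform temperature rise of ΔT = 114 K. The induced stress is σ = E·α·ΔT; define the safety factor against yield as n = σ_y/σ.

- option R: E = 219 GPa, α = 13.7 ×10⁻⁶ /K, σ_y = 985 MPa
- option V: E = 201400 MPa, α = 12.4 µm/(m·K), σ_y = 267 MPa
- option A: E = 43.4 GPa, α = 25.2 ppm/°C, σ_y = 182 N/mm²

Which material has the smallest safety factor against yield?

With everything in SI (GPa, ×10⁻⁶/K, MPa):
  option R: E = 219.0, α = 13.7, σ_y = 985.0 → σ = 342 MPa, n = 2.88
  option V: E = 201.4, α = 12.4, σ_y = 267.0 → σ = 285 MPa, n = 0.938
  option A: E = 43.40, α = 25.2, σ_y = 182.0 → σ = 125 MPa, n = 1.46
The minimum is option V at n = 0.938.

option V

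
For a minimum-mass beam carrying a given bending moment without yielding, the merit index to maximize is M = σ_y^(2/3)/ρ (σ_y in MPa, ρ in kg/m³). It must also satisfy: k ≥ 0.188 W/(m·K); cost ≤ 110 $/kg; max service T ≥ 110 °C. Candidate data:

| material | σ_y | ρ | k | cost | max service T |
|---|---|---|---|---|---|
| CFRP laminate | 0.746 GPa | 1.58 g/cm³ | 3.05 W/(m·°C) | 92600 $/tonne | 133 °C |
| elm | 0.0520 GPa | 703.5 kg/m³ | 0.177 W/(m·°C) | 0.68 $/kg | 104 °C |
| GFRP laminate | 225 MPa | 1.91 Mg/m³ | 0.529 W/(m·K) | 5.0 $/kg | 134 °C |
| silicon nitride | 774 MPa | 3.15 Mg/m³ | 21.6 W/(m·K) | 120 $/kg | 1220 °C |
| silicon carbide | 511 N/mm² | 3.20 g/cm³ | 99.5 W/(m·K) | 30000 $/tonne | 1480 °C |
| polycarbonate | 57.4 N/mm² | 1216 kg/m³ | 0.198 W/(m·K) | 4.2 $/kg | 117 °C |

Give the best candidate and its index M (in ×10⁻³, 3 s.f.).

CFRP laminate, M = 52.1×10⁻³

Screen on constraints: k ≥ 0.188 W/(m·K); cost ≤ 110 $/kg; max service T ≥ 110 °C. Survivors: CFRP laminate, GFRP laminate, silicon carbide, polycarbonate.
Normalizing units and computing the index:
  CFRP laminate: σ_y = 746.0 MPa, ρ = 1580 kg/m³
  GFRP laminate: σ_y = 225.0 MPa, ρ = 1910 kg/m³
  silicon carbide: σ_y = 511.0 MPa, ρ = 3200 kg/m³
  polycarbonate: σ_y = 57.40 MPa, ρ = 1216 kg/m³
  CFRP laminate: M = 52.1×10⁻³
  silicon carbide: M = 20.0×10⁻³
  GFRP laminate: M = 19.4×10⁻³
  polycarbonate: M = 12.2×10⁻³
CFRP laminate has the largest M.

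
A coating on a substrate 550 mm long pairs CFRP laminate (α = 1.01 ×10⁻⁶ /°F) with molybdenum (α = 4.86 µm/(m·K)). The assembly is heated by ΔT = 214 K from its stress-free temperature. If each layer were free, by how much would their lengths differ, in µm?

358 µm

CFRP laminate: α = 1.01×10⁻⁶/°F × 9/5 = 1.82×10⁻⁶/K.
Δα = |1.82 − 4.86|×10⁻⁶/K = 3.04×10⁻⁶/K.
ΔL_mismatch = Δα·L·ΔT = 3.04×10⁻⁶ × 550.0 mm × 214.0 K = 358 µm.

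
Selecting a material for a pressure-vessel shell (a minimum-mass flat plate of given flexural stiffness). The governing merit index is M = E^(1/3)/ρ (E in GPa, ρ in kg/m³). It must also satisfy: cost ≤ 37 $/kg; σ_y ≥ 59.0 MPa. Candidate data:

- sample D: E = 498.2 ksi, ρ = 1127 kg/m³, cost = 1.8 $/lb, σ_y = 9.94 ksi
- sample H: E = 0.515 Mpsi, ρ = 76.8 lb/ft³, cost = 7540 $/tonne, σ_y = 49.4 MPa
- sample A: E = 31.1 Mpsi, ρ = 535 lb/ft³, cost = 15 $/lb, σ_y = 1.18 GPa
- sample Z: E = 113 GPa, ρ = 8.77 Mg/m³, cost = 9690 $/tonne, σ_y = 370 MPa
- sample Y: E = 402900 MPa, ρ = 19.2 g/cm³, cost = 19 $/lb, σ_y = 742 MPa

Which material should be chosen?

sample D

Screen on constraints: cost ≤ 37 $/kg; σ_y ≥ 59.0 MPa. Survivors: sample D, sample A, sample Z.
Putting every candidate on a common basis:
  sample D: E = 3.435 GPa, ρ = 1127 kg/m³
  sample A: E = 214.4 GPa, ρ = 8570 kg/m³
  sample Z: E = 113.0 GPa, ρ = 8770 kg/m³
  sample D: M = 1.34×10⁻³
  sample A: M = 0.698×10⁻³
  sample Z: M = 0.551×10⁻³
The maximum is for sample D.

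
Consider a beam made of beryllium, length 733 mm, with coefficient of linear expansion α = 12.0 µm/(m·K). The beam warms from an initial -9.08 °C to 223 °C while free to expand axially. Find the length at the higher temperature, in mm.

ΔT = 223 − (-9.08) = 232.1 K.
ΔL = α·L₀·ΔT = 12.0×10⁻⁶ × 733 mm × 232.1 K = 2.04 mm.
L = L₀ + ΔL = 733 + 2.04 = 735.04 mm.

735.04 mm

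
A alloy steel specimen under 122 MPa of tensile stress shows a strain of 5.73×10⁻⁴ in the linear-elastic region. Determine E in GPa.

E = σ/ε = 122 MPa / 5.73×10⁻⁴ = 212900 MPa = 213 GPa.

213 GPa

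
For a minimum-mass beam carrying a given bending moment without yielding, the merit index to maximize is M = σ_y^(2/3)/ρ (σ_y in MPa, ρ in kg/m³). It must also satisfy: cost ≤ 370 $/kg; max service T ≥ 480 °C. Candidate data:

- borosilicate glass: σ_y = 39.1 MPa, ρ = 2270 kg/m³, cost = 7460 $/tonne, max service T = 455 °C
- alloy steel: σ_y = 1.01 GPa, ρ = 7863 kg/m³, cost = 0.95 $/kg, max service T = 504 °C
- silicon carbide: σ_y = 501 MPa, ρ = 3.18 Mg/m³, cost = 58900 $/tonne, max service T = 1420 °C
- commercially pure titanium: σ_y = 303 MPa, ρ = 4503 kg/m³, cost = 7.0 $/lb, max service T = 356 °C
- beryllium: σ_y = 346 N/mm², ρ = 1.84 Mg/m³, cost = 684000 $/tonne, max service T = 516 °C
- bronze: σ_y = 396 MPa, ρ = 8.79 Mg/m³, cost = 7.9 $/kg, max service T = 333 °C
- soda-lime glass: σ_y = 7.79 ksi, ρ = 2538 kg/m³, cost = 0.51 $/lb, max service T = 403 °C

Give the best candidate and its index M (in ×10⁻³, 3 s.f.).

silicon carbide, M = 19.8×10⁻³

Screen on constraints: cost ≤ 370 $/kg; max service T ≥ 480 °C. Survivors: alloy steel, silicon carbide.
In SI units:
  alloy steel: σ_y = 1010 MPa, ρ = 7863 kg/m³
  silicon carbide: σ_y = 501.0 MPa, ρ = 3180 kg/m³
  silicon carbide: M = 19.8×10⁻³
  alloy steel: M = 12.8×10⁻³
Silicon carbide ranks first.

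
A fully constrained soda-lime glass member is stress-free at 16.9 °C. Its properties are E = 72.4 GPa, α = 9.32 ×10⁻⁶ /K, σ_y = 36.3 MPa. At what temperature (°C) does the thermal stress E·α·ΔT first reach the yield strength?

70.7 °C

E·α·ΔT = 36.30 MPa ⇒ ΔT = 36.30 / (72.40×10³ × 9.32×10⁻⁶) = 53.80 K.
T = 16.9 + 53.80 = 70.70 °C.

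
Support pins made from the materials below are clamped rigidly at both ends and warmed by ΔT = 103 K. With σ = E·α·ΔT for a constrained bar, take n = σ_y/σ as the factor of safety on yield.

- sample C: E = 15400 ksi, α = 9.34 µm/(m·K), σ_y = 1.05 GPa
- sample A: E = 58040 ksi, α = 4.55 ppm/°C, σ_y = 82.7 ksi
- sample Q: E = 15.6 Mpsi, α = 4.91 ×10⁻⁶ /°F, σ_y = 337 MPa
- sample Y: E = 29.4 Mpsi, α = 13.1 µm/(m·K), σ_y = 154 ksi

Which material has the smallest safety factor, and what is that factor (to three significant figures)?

Per material, after unit conversion:
  sample C: E = 106.2, α = 9.34, σ_y = 1050 → σ = 102 MPa, n = 10.3
  sample A: E = 400.2, α = 4.55, σ_y = 570.2 → σ = 188 MPa, n = 3.04
  sample Q: E = 107.6, α = 8.84, σ_y = 337.0 → σ = 97.9 MPa, n = 3.44
  sample Y: E = 202.7, α = 13.1, σ_y = 1062 → σ = 274 MPa, n = 3.88
The minimum is sample A at n = 3.04.

sample A, n = 3.04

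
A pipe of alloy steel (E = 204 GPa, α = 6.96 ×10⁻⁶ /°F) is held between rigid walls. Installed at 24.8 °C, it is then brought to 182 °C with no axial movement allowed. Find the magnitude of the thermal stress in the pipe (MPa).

402 MPa

α = 6.96×10⁻⁶/°F × 9/5 = 12.5×10⁻⁶/K.
ΔT = 157.2 K. Constrained thermal stress σ = E·α·ΔT = 204.0×10³ MPa × 12.5×10⁻⁶ × 157.2 = 402 MPa (compressive).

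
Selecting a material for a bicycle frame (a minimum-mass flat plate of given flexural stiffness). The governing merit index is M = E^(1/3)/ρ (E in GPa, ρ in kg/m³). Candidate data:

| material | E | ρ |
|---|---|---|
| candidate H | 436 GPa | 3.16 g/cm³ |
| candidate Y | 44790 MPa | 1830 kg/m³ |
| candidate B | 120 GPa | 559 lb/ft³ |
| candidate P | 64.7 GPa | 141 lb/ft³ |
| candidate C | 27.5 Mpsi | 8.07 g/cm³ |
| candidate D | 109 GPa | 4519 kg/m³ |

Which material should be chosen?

candidate H

Normalizing units and computing the index:
  candidate H: E = 436.0 GPa, ρ = 3160 kg/m³
  candidate Y: E = 44.79 GPa, ρ = 1830 kg/m³
  candidate B: E = 120.0 GPa, ρ = 8954 kg/m³
  candidate P: E = 64.70 GPa, ρ = 2259 kg/m³
  candidate C: E = 189.6 GPa, ρ = 8070 kg/m³
  candidate D: E = 109.0 GPa, ρ = 4519 kg/m³
  candidate H: M = 2.40×10⁻³
  candidate Y: M = 1.94×10⁻³
  candidate P: M = 1.78×10⁻³
  candidate D: M = 1.06×10⁻³
  candidate C: M = 0.712×10⁻³
  candidate B: M = 0.551×10⁻³
The maximum is for candidate H.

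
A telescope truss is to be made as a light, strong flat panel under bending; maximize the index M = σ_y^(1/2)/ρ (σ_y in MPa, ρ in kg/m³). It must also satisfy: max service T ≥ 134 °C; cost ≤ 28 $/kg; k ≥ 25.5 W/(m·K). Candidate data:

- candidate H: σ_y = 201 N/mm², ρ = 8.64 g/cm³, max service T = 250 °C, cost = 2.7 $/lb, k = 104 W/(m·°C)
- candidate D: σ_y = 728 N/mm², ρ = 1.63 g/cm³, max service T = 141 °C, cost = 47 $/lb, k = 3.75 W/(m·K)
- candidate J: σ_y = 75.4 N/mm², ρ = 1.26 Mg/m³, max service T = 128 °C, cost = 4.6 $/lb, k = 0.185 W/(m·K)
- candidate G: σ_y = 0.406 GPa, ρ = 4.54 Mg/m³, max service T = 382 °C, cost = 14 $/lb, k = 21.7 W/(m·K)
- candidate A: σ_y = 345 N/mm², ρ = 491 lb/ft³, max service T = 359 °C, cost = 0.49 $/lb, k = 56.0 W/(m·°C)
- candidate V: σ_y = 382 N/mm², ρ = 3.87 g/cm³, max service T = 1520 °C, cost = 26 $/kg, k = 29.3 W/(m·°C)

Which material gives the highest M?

Screen on constraints: max service T ≥ 134 °C; cost ≤ 28 $/kg; k ≥ 25.5 W/(m·K). Survivors: candidate H, candidate A, candidate V.
Convert each candidate to consistent units, then evaluate M:
  candidate H: σ_y = 201.0 MPa, ρ = 8640 kg/m³
  candidate A: σ_y = 345.0 MPa, ρ = 7865 kg/m³
  candidate V: σ_y = 382.0 MPa, ρ = 3870 kg/m³
  candidate V: M = 5.05×10⁻³
  candidate A: M = 2.36×10⁻³
  candidate H: M = 1.64×10⁻³
Candidate V has the largest M.

candidate V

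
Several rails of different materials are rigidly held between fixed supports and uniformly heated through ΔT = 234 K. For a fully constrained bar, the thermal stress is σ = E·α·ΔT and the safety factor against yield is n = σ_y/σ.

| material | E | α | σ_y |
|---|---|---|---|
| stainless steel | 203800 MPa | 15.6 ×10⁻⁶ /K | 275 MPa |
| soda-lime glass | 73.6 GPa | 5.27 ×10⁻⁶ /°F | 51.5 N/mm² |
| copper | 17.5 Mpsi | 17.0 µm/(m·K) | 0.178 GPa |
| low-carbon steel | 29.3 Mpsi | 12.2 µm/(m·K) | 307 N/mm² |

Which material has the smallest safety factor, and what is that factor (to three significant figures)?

soda-lime glass, n = 0.315

In consistent units (E in GPa, α in ×10⁻⁶/K, σ_y in MPa):
  stainless steel: E = 203.8, α = 15.6, σ_y = 275.0 → σ = 744 MPa, n = 0.370
  soda-lime glass: E = 73.60, α = 9.49, σ_y = 51.50 → σ = 163 MPa, n = 0.315
  copper: E = 120.7, α = 17.0, σ_y = 178.0 → σ = 480 MPa, n = 0.371
  low-carbon steel: E = 202.0, α = 12.2, σ_y = 307.0 → σ = 577 MPa, n = 0.532
Smallest n: soda-lime glass with n = 0.315.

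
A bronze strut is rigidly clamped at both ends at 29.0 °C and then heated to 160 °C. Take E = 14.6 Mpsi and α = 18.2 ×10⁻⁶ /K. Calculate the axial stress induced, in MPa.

E = 14.6 Mpsi = 100.7 GPa.
ΔT = 131.0 K. Constrained thermal stress σ = E·α·ΔT = 100.7×10³ MPa × 18.2×10⁻⁶ × 131.0 = 240 MPa (compressive).

240 MPa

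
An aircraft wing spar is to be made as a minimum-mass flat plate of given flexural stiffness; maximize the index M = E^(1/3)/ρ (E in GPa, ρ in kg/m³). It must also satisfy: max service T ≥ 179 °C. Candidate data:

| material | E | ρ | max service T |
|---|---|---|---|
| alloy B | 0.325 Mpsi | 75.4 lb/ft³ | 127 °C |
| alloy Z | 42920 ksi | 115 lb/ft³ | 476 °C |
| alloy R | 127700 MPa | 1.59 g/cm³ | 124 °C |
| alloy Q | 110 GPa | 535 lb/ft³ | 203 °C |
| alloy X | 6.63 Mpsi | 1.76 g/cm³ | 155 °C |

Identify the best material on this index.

alloy Z

Screen on constraints: max service T ≥ 179 °C. Survivors: alloy Z, alloy Q.
Normalizing units and computing the index:
  alloy Z: E = 295.9 GPa, ρ = 1842 kg/m³
  alloy Q: E = 110.0 GPa, ρ = 8570 kg/m³
  alloy Z: M = 3.62×10⁻³
  alloy Q: M = 0.559×10⁻³
Alloy Z ranks first.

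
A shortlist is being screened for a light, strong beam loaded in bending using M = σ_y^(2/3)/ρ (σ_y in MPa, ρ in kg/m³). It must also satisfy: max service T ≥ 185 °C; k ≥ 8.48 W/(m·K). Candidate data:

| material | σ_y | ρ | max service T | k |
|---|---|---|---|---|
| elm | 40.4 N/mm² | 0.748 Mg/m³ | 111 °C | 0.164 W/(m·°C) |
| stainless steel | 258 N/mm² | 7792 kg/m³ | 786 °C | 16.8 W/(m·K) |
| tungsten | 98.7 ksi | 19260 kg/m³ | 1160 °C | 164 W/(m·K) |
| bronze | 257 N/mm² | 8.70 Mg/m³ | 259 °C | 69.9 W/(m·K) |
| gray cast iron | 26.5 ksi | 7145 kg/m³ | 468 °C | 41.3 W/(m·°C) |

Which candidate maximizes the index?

Screen on constraints: max service T ≥ 185 °C; k ≥ 8.48 W/(m·K). Survivors: stainless steel, tungsten, bronze, gray cast iron.
In SI units:
  stainless steel: σ_y = 258.0 MPa, ρ = 7792 kg/m³
  tungsten: σ_y = 680.5 MPa, ρ = 19260 kg/m³
  bronze: σ_y = 257.0 MPa, ρ = 8700 kg/m³
  gray cast iron: σ_y = 182.7 MPa, ρ = 7145 kg/m³
  stainless steel: M = 5.20×10⁻³
  bronze: M = 4.65×10⁻³
  gray cast iron: M = 4.51×10⁻³
  tungsten: M = 4.02×10⁻³
Stainless steel has the largest M.

stainless steel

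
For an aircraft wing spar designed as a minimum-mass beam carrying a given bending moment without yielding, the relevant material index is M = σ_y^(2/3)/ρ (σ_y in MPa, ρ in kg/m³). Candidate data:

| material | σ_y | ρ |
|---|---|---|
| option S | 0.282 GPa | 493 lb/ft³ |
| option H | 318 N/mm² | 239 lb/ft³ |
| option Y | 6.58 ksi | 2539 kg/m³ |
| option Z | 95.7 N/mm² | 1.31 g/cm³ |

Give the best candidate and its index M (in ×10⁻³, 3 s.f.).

option Z, M = 16.0×10⁻³

Normalizing units and computing the index:
  option S: σ_y = 282.0 MPa, ρ = 7897 kg/m³
  option H: σ_y = 318.0 MPa, ρ = 3828 kg/m³
  option Y: σ_y = 45.37 MPa, ρ = 2539 kg/m³
  option Z: σ_y = 95.70 MPa, ρ = 1310 kg/m³
  option Z: M = 16.0×10⁻³
  option H: M = 12.2×10⁻³
  option S: M = 5.45×10⁻³
  option Y: M = 5.01×10⁻³
The maximum is for option Z.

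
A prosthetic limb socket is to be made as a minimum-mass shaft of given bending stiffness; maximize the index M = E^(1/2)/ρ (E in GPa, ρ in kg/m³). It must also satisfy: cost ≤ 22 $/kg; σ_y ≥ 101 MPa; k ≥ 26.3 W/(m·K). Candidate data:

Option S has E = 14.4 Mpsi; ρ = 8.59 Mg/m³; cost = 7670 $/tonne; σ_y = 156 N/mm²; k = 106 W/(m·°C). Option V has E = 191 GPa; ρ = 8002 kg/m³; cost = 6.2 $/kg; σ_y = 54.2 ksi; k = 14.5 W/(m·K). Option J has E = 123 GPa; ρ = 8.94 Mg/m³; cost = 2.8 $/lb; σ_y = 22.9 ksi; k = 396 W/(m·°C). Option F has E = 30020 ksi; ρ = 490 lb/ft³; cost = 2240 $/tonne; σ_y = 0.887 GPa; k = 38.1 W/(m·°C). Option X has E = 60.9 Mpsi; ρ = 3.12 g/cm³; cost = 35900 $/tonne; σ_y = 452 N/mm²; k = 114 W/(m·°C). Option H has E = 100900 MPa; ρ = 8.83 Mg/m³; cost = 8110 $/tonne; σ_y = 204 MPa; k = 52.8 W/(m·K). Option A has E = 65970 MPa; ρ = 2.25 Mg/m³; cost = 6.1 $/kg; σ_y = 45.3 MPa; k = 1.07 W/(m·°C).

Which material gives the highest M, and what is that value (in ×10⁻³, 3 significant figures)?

Screen on constraints: cost ≤ 22 $/kg; σ_y ≥ 101 MPa; k ≥ 26.3 W/(m·K). Survivors: option S, option J, option F, option H.
Putting every candidate on a common basis:
  option S: E = 99.28 GPa, ρ = 8590 kg/m³
  option J: E = 123.0 GPa, ρ = 8940 kg/m³
  option F: E = 207.0 GPa, ρ = 7849 kg/m³
  option H: E = 100.9 GPa, ρ = 8830 kg/m³
  option F: M = 1.83×10⁻³
  option J: M = 1.24×10⁻³
  option S: M = 1.16×10⁻³
  option H: M = 1.14×10⁻³
The maximum is for option F.

option F, M = 1.83×10⁻³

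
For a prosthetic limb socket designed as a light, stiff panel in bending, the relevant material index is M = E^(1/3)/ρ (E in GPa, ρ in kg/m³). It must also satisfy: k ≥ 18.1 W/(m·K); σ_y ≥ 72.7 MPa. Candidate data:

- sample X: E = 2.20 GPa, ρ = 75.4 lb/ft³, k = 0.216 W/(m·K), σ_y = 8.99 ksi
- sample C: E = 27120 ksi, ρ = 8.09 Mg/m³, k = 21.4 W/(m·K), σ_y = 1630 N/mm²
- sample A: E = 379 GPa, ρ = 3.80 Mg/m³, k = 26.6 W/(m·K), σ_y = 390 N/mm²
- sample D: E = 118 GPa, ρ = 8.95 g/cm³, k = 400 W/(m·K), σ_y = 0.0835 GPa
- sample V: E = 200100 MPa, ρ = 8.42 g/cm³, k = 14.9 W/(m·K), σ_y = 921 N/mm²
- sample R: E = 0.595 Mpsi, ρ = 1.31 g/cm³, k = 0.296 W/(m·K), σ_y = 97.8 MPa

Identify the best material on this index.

Screen on constraints: k ≥ 18.1 W/(m·K); σ_y ≥ 72.7 MPa. Survivors: sample C, sample A, sample D.
Normalizing units and computing the index:
  sample C: E = 187.0 GPa, ρ = 8090 kg/m³
  sample A: E = 379.0 GPa, ρ = 3800 kg/m³
  sample D: E = 118.0 GPa, ρ = 8950 kg/m³
  sample A: M = 1.90×10⁻³
  sample C: M = 0.707×10⁻³
  sample D: M = 0.548×10⁻³
Sample A ranks first.

sample A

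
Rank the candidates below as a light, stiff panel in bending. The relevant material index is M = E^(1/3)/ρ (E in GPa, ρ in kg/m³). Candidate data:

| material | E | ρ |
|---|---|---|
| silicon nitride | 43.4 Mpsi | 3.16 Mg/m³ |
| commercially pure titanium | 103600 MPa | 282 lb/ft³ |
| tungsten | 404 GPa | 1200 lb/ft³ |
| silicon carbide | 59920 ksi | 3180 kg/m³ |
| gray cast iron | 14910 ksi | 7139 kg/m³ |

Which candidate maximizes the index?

silicon carbide

In SI units:
  silicon nitride: E = 299.2 GPa, ρ = 3160 kg/m³
  commercially pure titanium: E = 103.6 GPa, ρ = 4517 kg/m³
  tungsten: E = 404.0 GPa, ρ = 19220 kg/m³
  silicon carbide: E = 413.1 GPa, ρ = 3180 kg/m³
  gray cast iron: E = 102.8 GPa, ρ = 7139 kg/m³
  silicon carbide: M = 2.34×10⁻³
  silicon nitride: M = 2.12×10⁻³
  commercially pure titanium: M = 1.04×10⁻³
  gray cast iron: M = 0.656×10⁻³
  tungsten: M = 0.385×10⁻³
Silicon carbide ranks first.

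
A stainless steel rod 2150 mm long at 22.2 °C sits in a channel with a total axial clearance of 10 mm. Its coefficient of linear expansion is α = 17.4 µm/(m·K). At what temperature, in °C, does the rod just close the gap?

α·L₀·ΔT = 10.0 mm ⇒ ΔT = 10.0 / (17.4×10⁻⁶ × 2150.0) = 267.3 K.
T = 22.2 + 267.3 = 289.5 °C.

290 °C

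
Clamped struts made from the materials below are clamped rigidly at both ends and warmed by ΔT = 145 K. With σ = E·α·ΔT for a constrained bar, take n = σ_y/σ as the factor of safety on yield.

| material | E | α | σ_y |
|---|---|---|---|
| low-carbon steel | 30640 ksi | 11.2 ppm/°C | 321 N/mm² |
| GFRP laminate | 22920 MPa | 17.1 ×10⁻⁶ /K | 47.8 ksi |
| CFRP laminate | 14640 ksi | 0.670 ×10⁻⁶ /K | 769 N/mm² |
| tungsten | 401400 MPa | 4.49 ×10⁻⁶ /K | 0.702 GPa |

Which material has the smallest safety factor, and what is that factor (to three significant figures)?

low-carbon steel, n = 0.936

In consistent units (E in GPa, α in ×10⁻⁶/K, σ_y in MPa):
  low-carbon steel: E = 211.3, α = 11.2, σ_y = 321.0 → σ = 343 MPa, n = 0.936
  GFRP laminate: E = 22.92, α = 17.1, σ_y = 329.6 → σ = 56.8 MPa, n = 5.80
  CFRP laminate: E = 100.9, α = 0.670, σ_y = 769.0 → σ = 9.81 MPa, n = 78.4
  tungsten: E = 401.4, α = 4.49, σ_y = 702.0 → σ = 261 MPa, n = 2.69
Low-carbon steel has the lowest safety factor, n = 0.936.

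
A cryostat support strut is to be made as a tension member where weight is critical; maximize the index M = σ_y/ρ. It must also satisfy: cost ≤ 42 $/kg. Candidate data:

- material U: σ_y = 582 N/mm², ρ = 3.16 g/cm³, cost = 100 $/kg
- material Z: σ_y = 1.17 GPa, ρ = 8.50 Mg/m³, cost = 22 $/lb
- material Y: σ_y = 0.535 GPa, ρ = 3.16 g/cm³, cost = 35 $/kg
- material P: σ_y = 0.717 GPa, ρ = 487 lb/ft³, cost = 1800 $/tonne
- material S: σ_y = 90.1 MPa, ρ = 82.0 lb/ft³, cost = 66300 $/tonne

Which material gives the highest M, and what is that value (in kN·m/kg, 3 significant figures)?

Screen on constraints: cost ≤ 42 $/kg. Survivors: material Y, material P.
Convert each candidate to consistent units, then evaluate M:
  material Y: σ_y = 535.0 MPa, ρ = 3160 kg/m³
  material P: σ_y = 717.0 MPa, ρ = 7801 kg/m³
  material Y: M = 169 kN·m/kg
  material P: M = 91.9 kN·m/kg
The maximum is for material Y.

material Y, M = 169 kN·m/kg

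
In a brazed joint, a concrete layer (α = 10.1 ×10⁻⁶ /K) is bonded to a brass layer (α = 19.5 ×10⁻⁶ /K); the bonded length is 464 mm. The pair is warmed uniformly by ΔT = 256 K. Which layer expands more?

brass

α(concrete) = 10.1×10⁻⁶/K vs α(brass) = 19.5×10⁻⁶/K.
Higher α expands more for the same ΔT: brass.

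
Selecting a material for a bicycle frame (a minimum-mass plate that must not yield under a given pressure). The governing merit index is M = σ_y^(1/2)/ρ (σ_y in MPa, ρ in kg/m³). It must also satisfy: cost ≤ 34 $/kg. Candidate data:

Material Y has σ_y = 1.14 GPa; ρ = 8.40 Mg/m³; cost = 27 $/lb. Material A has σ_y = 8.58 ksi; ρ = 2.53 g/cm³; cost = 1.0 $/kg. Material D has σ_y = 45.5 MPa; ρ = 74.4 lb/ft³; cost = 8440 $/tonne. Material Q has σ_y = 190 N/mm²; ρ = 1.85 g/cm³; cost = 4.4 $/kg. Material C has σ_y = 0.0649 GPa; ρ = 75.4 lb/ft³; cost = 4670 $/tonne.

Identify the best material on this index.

material Q

Screen on constraints: cost ≤ 34 $/kg. Survivors: material A, material D, material Q, material C.
Convert each candidate to consistent units, then evaluate M:
  material A: σ_y = 59.16 MPa, ρ = 2530 kg/m³
  material D: σ_y = 45.50 MPa, ρ = 1192 kg/m³
  material Q: σ_y = 190.0 MPa, ρ = 1850 kg/m³
  material C: σ_y = 64.90 MPa, ρ = 1208 kg/m³
  material Q: M = 7.45×10⁻³
  material C: M = 6.67×10⁻³
  material D: M = 5.66×10⁻³
  material A: M = 3.04×10⁻³
Material Q ranks first.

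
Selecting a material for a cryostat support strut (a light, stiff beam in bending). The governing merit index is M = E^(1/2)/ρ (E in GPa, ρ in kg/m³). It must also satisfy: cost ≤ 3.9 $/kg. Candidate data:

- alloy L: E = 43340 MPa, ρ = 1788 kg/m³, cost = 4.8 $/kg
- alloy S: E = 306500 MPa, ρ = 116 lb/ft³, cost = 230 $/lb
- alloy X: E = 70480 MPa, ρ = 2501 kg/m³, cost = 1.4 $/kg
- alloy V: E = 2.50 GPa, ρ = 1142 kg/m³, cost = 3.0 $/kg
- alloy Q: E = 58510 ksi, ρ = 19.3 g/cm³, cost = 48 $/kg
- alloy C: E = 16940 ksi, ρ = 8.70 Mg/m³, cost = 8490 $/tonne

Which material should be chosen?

Screen on constraints: cost ≤ 3.9 $/kg. Survivors: alloy X, alloy V.
In SI units:
  alloy X: E = 70.48 GPa, ρ = 2501 kg/m³
  alloy V: E = 2.500 GPa, ρ = 1142 kg/m³
  alloy X: M = 3.36×10⁻³
  alloy V: M = 1.38×10⁻³
Alloy X ranks first.

alloy X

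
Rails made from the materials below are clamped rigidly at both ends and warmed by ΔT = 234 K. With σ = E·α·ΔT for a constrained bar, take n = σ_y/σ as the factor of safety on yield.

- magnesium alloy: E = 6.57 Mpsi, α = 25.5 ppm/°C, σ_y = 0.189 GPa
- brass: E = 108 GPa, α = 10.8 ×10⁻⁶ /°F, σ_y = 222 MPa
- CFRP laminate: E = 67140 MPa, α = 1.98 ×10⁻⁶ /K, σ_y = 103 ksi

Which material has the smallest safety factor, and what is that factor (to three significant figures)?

In consistent units (E in GPa, α in ×10⁻⁶/K, σ_y in MPa):
  magnesium alloy: E = 45.30, α = 25.5, σ_y = 189.0 → σ = 270 MPa, n = 0.699
  brass: E = 108.0, α = 19.4, σ_y = 222.0 → σ = 491 MPa, n = 0.452
  CFRP laminate: E = 67.14, α = 1.98, σ_y = 710.2 → σ = 31.1 MPa, n = 22.8
Smallest n: brass with n = 0.452.

brass, n = 0.452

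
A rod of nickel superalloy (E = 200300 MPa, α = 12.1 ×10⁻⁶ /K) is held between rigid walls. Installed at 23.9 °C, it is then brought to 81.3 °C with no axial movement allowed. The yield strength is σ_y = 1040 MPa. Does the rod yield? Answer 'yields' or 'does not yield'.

E = 200300 MPa = 200.3 GPa.
ΔT = 57.40 K. Constrained thermal stress σ = E·α·ΔT = 200.3×10³ MPa × 12.1×10⁻⁶ × 57.40 = 139 MPa (compressive).
Compare to σ_y = 1040 MPa: σ < σ_y, so it does not yield.

does not yield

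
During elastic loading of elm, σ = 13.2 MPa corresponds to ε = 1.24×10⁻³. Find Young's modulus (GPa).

10.6 GPa

E = σ/ε = 13.2 MPa / 1.24×10⁻³ = 10650 MPa = 10.6 GPa.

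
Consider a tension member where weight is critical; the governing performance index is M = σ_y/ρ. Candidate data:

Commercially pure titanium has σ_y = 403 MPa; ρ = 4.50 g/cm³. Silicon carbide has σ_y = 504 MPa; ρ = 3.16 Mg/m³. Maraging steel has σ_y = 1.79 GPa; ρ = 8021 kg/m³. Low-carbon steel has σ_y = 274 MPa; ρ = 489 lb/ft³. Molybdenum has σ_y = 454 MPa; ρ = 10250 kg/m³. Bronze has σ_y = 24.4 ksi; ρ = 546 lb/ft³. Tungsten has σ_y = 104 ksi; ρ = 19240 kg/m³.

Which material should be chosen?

In SI units:
  commercially pure titanium: σ_y = 403.0 MPa, ρ = 4500 kg/m³
  silicon carbide: σ_y = 504.0 MPa, ρ = 3160 kg/m³
  maraging steel: σ_y = 1790 MPa, ρ = 8021 kg/m³
  low-carbon steel: σ_y = 274.0 MPa, ρ = 7833 kg/m³
  molybdenum: σ_y = 454.0 MPa, ρ = 10250 kg/m³
  bronze: σ_y = 168.2 MPa, ρ = 8746 kg/m³
  tungsten: σ_y = 717.1 MPa, ρ = 19240 kg/m³
  maraging steel: M = 223 kN·m/kg
  silicon carbide: M = 159 kN·m/kg
  commercially pure titanium: M = 89.6 kN·m/kg
  molybdenum: M = 44.3 kN·m/kg
  tungsten: M = 37.3 kN·m/kg
  low-carbon steel: M = 35.0 kN·m/kg
  bronze: M = 19.2 kN·m/kg
The maximum is for maraging steel.

maraging steel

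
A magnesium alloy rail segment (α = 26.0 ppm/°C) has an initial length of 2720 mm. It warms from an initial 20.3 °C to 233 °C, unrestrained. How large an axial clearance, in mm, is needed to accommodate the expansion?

15.0 mm

ΔT = 233 − 20.3 = 212.7 K.
ΔL = α·L₀·ΔT = 26.0×10⁻⁶ × 2720 mm × 212.7 K = 15.0 mm.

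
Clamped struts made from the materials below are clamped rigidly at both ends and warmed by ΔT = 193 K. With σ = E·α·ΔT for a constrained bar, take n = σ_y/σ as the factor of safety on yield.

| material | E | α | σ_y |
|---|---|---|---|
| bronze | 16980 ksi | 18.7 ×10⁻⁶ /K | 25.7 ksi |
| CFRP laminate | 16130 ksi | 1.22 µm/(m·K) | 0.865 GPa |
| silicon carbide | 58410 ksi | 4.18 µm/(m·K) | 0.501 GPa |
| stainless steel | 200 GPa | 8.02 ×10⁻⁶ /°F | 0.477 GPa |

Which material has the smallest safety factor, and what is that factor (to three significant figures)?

In consistent units (E in GPa, α in ×10⁻⁶/K, σ_y in MPa):
  bronze: E = 117.1, α = 18.7, σ_y = 177.2 → σ = 423 MPa, n = 0.419
  CFRP laminate: E = 111.2, α = 1.22, σ_y = 865.0 → σ = 26.2 MPa, n = 33.0
  silicon carbide: E = 402.7, α = 4.18, σ_y = 501.0 → σ = 325 MPa, n = 1.54
  stainless steel: E = 200.0, α = 14.4, σ_y = 477.0 → σ = 557 MPa, n = 0.856
Bronze has the lowest safety factor, n = 0.419.

bronze, n = 0.419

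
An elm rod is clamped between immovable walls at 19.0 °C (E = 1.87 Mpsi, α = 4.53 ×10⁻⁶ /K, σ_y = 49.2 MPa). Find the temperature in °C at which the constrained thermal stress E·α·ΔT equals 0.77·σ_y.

668 °C

E = 1.87 Mpsi = 12.89 GPa.
E·α·ΔT = 37.88 MPa ⇒ ΔT = 37.88 / (12.89×10³ × 4.53×10⁻⁶) = 648.6 K.
T = 19.0 + 648.6 = 667.6 °C.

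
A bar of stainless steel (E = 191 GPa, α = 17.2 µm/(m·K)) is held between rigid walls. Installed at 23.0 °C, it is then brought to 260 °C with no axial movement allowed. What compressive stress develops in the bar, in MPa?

ΔT = 237.0 K. Constrained thermal stress σ = E·α·ΔT = 191.0×10³ MPa × 17.2×10⁻⁶ × 237.0 = 779 MPa (compressive).

779 MPa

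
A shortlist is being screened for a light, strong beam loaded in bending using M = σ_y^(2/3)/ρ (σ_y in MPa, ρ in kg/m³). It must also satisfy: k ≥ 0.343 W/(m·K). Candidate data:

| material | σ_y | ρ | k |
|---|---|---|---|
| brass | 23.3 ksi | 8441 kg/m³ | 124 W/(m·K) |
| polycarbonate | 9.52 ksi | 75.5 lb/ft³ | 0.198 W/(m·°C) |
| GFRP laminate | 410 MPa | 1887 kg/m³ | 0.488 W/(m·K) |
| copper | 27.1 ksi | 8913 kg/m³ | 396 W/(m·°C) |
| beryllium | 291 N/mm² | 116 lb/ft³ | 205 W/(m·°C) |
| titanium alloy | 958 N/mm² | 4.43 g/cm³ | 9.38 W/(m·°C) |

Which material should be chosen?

GFRP laminate

Screen on constraints: k ≥ 0.343 W/(m·K). Survivors: brass, GFRP laminate, copper, beryllium, titanium alloy.
After converting to SI:
  brass: σ_y = 160.6 MPa, ρ = 8441 kg/m³
  GFRP laminate: σ_y = 410.0 MPa, ρ = 1887 kg/m³
  copper: σ_y = 186.8 MPa, ρ = 8913 kg/m³
  beryllium: σ_y = 291.0 MPa, ρ = 1858 kg/m³
  titanium alloy: σ_y = 958.0 MPa, ρ = 4430 kg/m³
  GFRP laminate: M = 29.2×10⁻³
  beryllium: M = 23.6×10⁻³
  titanium alloy: M = 21.9×10⁻³
  copper: M = 3.67×10⁻³
  brass: M = 3.50×10⁻³
Highest index: GFRP laminate.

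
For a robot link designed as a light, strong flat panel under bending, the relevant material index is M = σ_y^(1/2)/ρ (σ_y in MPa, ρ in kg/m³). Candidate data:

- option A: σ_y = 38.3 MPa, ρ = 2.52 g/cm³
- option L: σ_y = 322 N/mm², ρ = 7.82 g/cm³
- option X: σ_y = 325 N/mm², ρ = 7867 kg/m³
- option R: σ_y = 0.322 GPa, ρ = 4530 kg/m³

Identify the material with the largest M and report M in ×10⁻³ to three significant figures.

After converting to SI:
  option A: σ_y = 38.30 MPa, ρ = 2520 kg/m³
  option L: σ_y = 322.0 MPa, ρ = 7820 kg/m³
  option X: σ_y = 325.0 MPa, ρ = 7867 kg/m³
  option R: σ_y = 322.0 MPa, ρ = 4530 kg/m³
  option R: M = 3.96×10⁻³
  option A: M = 2.46×10⁻³
  option L: M = 2.29×10⁻³
  option X: M = 2.29×10⁻³
Option R ranks first.

option R, M = 3.96×10⁻³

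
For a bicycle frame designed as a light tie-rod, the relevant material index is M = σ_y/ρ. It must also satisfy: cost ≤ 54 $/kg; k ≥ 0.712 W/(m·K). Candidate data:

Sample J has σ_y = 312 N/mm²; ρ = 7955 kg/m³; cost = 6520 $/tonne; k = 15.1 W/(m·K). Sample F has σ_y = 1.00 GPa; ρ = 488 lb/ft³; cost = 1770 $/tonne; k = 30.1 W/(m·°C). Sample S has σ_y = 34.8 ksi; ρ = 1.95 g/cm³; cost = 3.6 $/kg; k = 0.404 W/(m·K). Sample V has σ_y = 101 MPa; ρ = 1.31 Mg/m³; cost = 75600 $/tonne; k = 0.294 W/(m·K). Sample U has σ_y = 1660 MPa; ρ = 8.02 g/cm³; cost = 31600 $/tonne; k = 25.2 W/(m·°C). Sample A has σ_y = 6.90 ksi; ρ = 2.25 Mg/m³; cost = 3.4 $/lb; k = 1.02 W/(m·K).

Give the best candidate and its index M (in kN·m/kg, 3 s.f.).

sample U, M = 207 kN·m/kg

Screen on constraints: cost ≤ 54 $/kg; k ≥ 0.712 W/(m·K). Survivors: sample J, sample F, sample U, sample A.
After converting to SI:
  sample J: σ_y = 312.0 MPa, ρ = 7955 kg/m³
  sample F: σ_y = 1000 MPa, ρ = 7817 kg/m³
  sample U: σ_y = 1660 MPa, ρ = 8020 kg/m³
  sample A: σ_y = 47.57 MPa, ρ = 2250 kg/m³
  sample U: M = 207 kN·m/kg
  sample F: M = 128 kN·m/kg
  sample J: M = 39.2 kN·m/kg
  sample A: M = 21.1 kN·m/kg
Sample U has the largest M.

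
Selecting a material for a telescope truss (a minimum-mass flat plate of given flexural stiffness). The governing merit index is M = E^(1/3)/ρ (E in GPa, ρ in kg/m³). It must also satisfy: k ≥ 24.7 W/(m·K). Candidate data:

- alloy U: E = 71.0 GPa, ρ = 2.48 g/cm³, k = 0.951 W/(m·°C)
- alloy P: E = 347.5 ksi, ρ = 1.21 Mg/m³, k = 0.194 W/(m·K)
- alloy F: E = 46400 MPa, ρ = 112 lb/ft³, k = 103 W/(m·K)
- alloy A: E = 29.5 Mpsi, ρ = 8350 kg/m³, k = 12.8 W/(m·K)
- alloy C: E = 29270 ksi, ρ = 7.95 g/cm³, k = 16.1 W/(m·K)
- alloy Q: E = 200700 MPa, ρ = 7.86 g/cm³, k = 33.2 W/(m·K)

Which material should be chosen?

Screen on constraints: k ≥ 24.7 W/(m·K). Survivors: alloy F, alloy Q.
After converting to SI:
  alloy F: E = 46.40 GPa, ρ = 1794 kg/m³
  alloy Q: E = 200.7 GPa, ρ = 7860 kg/m³
  alloy F: M = 2.00×10⁻³
  alloy Q: M = 0.745×10⁻³
Alloy F ranks first.

alloy F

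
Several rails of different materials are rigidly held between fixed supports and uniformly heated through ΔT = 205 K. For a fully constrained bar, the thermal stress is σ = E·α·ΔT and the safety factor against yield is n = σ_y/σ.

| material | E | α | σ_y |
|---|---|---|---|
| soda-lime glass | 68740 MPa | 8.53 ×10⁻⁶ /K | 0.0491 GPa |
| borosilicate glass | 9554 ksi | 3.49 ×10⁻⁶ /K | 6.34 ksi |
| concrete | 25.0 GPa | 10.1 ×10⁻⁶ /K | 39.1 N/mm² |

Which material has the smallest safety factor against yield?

Per material, after unit conversion:
  soda-lime glass: E = 68.74, α = 8.53, σ_y = 49.10 → σ = 120 MPa, n = 0.408
  borosilicate glass: E = 65.87, α = 3.49, σ_y = 43.71 → σ = 47.1 MPa, n = 0.928
  concrete: E = 25.00, α = 10.1, σ_y = 39.10 → σ = 51.8 MPa, n = 0.755
Smallest n: soda-lime glass with n = 0.408.

soda-lime glass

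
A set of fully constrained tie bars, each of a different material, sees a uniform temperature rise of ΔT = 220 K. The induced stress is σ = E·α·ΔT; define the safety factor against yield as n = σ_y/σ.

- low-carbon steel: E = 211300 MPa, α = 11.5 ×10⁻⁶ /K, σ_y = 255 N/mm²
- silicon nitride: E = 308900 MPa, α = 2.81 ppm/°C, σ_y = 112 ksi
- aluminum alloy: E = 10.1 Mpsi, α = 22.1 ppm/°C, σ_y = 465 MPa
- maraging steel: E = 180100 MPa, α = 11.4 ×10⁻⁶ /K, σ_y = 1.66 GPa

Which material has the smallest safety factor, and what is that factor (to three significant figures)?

low-carbon steel, n = 0.477

Converting E to GPa, α to ×10⁻⁶/K, σ_y to MPa, then σ and n for each:
  low-carbon steel: E = 211.3, α = 11.5, σ_y = 255.0 → σ = 535 MPa, n = 0.477
  silicon nitride: E = 308.9, α = 2.81, σ_y = 772.2 → σ = 191 MPa, n = 4.04
  aluminum alloy: E = 69.64, α = 22.1, σ_y = 465.0 → σ = 339 MPa, n = 1.37
  maraging steel: E = 180.1, α = 11.4, σ_y = 1660 → σ = 452 MPa, n = 3.68
Smallest n: low-carbon steel with n = 0.477.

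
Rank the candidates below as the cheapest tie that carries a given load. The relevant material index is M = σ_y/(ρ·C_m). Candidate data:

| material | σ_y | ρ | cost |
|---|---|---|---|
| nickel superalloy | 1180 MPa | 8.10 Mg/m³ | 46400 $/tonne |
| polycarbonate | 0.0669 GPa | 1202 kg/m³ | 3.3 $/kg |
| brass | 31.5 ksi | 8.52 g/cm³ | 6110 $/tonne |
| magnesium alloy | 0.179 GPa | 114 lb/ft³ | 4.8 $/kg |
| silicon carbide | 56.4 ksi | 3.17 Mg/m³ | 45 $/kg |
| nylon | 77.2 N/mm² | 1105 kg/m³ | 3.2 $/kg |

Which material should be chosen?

Normalizing units and computing the index:
  nickel superalloy: σ_y = 1180 MPa, ρ = 8100 kg/m³, cost = 46.40 $/kg
  polycarbonate: σ_y = 66.90 MPa, ρ = 1202 kg/m³, cost = 3.300 $/kg
  brass: σ_y = 217.2 MPa, ρ = 8520 kg/m³, cost = 6.110 $/kg
  magnesium alloy: σ_y = 179.0 MPa, ρ = 1826 kg/m³, cost = 4.800 $/kg
  silicon carbide: σ_y = 388.9 MPa, ρ = 3170 kg/m³, cost = 45.00 $/kg
  nylon: σ_y = 77.20 MPa, ρ = 1105 kg/m³, cost = 3.200 $/kg
  nylon: M = 21.8 kN·m per $
  magnesium alloy: M = 20.4 kN·m per $
  polycarbonate: M = 16.9 kN·m per $
  brass: M = 4.17 kN·m per $
  nickel superalloy: M = 3.14 kN·m per $
  silicon carbide: M = 2.73 kN·m per $
The maximum is for nylon.

nylon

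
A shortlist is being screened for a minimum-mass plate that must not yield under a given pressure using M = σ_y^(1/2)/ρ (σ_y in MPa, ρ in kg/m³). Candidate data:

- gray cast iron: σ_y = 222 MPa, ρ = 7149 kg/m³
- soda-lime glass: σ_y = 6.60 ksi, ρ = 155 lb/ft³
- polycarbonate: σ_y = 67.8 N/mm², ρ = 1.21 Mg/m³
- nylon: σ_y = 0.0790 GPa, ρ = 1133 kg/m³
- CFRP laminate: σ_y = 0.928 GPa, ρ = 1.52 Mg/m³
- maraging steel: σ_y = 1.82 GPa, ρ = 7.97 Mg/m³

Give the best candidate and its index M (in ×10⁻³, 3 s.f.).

CFRP laminate, M = 20.0×10⁻³

In SI units:
  gray cast iron: σ_y = 222.0 MPa, ρ = 7149 kg/m³
  soda-lime glass: σ_y = 45.51 MPa, ρ = 2483 kg/m³
  polycarbonate: σ_y = 67.80 MPa, ρ = 1210 kg/m³
  nylon: σ_y = 79.00 MPa, ρ = 1133 kg/m³
  CFRP laminate: σ_y = 928.0 MPa, ρ = 1520 kg/m³
  maraging steel: σ_y = 1820 MPa, ρ = 7970 kg/m³
  CFRP laminate: M = 20.0×10⁻³
  nylon: M = 7.84×10⁻³
  polycarbonate: M = 6.81×10⁻³
  maraging steel: M = 5.35×10⁻³
  soda-lime glass: M = 2.72×10⁻³
  gray cast iron: M = 2.08×10⁻³
CFRP laminate ranks first.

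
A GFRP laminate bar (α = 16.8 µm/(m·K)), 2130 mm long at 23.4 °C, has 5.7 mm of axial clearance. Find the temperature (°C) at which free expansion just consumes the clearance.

183 °C

α·L₀·ΔT = 5.7 mm ⇒ ΔT = 5.7 / (16.8×10⁻⁶ × 2130.0) = 159.3 K.
T = 23.4 + 159.3 = 182.7 °C.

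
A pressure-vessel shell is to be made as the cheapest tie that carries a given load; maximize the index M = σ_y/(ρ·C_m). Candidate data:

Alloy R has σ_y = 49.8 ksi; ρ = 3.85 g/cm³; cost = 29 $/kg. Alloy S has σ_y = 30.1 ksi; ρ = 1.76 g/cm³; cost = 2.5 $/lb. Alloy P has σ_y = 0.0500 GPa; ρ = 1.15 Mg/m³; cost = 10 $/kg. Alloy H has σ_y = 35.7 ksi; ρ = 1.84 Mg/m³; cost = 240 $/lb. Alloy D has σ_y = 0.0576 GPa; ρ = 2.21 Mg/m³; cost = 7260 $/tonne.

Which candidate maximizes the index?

alloy S

Putting every candidate on a common basis:
  alloy R: σ_y = 343.4 MPa, ρ = 3850 kg/m³, cost = 29.00 $/kg
  alloy S: σ_y = 207.5 MPa, ρ = 1760 kg/m³, cost = 5.511 $/kg
  alloy P: σ_y = 50.00 MPa, ρ = 1150 kg/m³, cost = 10.00 $/kg
  alloy H: σ_y = 246.1 MPa, ρ = 1840 kg/m³, cost = 529.1 $/kg
  alloy D: σ_y = 57.60 MPa, ρ = 2210 kg/m³, cost = 7.260 $/kg
  alloy S: M = 21.4 kN·m per $
  alloy P: M = 4.35 kN·m per $
  alloy D: M = 3.59 kN·m per $
  alloy R: M = 3.08 kN·m per $
  alloy H: M = 0.253 kN·m per $
The maximum is for alloy S.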